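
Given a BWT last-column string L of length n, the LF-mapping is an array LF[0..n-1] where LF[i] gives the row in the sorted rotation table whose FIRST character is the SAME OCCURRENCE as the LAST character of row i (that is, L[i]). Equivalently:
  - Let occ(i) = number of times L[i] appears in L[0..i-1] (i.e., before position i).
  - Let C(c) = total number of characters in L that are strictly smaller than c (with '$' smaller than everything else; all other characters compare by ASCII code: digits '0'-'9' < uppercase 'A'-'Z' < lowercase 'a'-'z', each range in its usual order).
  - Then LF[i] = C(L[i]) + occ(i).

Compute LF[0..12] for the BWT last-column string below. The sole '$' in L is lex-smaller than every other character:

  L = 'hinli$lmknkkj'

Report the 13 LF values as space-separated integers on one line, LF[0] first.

Answer: 1 2 11 8 3 0 9 10 5 12 6 7 4

Derivation:
Char counts: '$':1, 'h':1, 'i':2, 'j':1, 'k':3, 'l':2, 'm':1, 'n':2
C (first-col start): C('$')=0, C('h')=1, C('i')=2, C('j')=4, C('k')=5, C('l')=8, C('m')=10, C('n')=11
L[0]='h': occ=0, LF[0]=C('h')+0=1+0=1
L[1]='i': occ=0, LF[1]=C('i')+0=2+0=2
L[2]='n': occ=0, LF[2]=C('n')+0=11+0=11
L[3]='l': occ=0, LF[3]=C('l')+0=8+0=8
L[4]='i': occ=1, LF[4]=C('i')+1=2+1=3
L[5]='$': occ=0, LF[5]=C('$')+0=0+0=0
L[6]='l': occ=1, LF[6]=C('l')+1=8+1=9
L[7]='m': occ=0, LF[7]=C('m')+0=10+0=10
L[8]='k': occ=0, LF[8]=C('k')+0=5+0=5
L[9]='n': occ=1, LF[9]=C('n')+1=11+1=12
L[10]='k': occ=1, LF[10]=C('k')+1=5+1=6
L[11]='k': occ=2, LF[11]=C('k')+2=5+2=7
L[12]='j': occ=0, LF[12]=C('j')+0=4+0=4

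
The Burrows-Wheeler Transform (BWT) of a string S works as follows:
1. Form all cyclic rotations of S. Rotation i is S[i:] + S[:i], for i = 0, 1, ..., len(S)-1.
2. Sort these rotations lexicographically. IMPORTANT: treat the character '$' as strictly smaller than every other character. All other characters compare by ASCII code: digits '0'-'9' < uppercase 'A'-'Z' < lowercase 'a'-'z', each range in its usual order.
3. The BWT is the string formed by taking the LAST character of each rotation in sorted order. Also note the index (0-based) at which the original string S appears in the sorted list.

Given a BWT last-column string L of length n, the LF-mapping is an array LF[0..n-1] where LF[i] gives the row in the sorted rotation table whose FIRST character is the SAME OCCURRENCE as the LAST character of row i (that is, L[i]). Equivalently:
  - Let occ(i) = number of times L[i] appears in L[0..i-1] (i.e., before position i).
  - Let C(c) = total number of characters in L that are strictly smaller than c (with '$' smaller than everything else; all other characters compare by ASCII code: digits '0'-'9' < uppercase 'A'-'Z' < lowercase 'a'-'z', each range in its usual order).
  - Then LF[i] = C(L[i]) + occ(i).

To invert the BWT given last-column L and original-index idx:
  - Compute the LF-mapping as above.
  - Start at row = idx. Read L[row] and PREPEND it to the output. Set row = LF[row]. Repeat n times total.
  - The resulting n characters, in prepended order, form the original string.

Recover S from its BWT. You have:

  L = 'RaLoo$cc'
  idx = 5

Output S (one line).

Answer: cocoaLR$

Derivation:
LF mapping: 2 3 1 6 7 0 4 5
Walk LF starting at row 5, prepending L[row]:
  step 1: row=5, L[5]='$', prepend. Next row=LF[5]=0
  step 2: row=0, L[0]='R', prepend. Next row=LF[0]=2
  step 3: row=2, L[2]='L', prepend. Next row=LF[2]=1
  step 4: row=1, L[1]='a', prepend. Next row=LF[1]=3
  step 5: row=3, L[3]='o', prepend. Next row=LF[3]=6
  step 6: row=6, L[6]='c', prepend. Next row=LF[6]=4
  step 7: row=4, L[4]='o', prepend. Next row=LF[4]=7
  step 8: row=7, L[7]='c', prepend. Next row=LF[7]=5
Reversed output: cocoaLR$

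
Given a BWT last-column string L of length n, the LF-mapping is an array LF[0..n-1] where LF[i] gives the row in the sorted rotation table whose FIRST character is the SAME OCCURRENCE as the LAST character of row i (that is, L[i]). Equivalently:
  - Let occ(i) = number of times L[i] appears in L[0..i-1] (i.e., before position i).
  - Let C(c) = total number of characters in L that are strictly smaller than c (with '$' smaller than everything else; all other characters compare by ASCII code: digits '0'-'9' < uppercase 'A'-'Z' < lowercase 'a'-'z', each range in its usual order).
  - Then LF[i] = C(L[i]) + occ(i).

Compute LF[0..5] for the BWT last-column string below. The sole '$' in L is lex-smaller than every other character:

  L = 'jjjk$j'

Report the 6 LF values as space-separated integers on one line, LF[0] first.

Char counts: '$':1, 'j':4, 'k':1
C (first-col start): C('$')=0, C('j')=1, C('k')=5
L[0]='j': occ=0, LF[0]=C('j')+0=1+0=1
L[1]='j': occ=1, LF[1]=C('j')+1=1+1=2
L[2]='j': occ=2, LF[2]=C('j')+2=1+2=3
L[3]='k': occ=0, LF[3]=C('k')+0=5+0=5
L[4]='$': occ=0, LF[4]=C('$')+0=0+0=0
L[5]='j': occ=3, LF[5]=C('j')+3=1+3=4

Answer: 1 2 3 5 0 4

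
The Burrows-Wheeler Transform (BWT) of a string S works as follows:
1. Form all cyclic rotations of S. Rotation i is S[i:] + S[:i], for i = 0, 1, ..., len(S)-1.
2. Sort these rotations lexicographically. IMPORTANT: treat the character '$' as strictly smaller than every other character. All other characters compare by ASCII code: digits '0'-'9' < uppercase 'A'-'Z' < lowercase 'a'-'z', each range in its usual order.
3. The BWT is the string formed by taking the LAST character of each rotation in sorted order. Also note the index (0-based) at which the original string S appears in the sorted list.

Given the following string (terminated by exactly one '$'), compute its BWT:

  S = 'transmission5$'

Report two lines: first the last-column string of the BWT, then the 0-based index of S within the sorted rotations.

Answer: 5nrsmsoaitsni$
13

Derivation:
All 14 rotations (rotation i = S[i:]+S[:i]):
  rot[0] = transmission5$
  rot[1] = ransmission5$t
  rot[2] = ansmission5$tr
  rot[3] = nsmission5$tra
  rot[4] = smission5$tran
  rot[5] = mission5$trans
  rot[6] = ission5$transm
  rot[7] = ssion5$transmi
  rot[8] = sion5$transmis
  rot[9] = ion5$transmiss
  rot[10] = on5$transmissi
  rot[11] = n5$transmissio
  rot[12] = 5$transmission
  rot[13] = $transmission5
Sorted (with $ < everything):
  sorted[0] = $transmission5  (last char: '5')
  sorted[1] = 5$transmission  (last char: 'n')
  sorted[2] = ansmission5$tr  (last char: 'r')
  sorted[3] = ion5$transmiss  (last char: 's')
  sorted[4] = ission5$transm  (last char: 'm')
  sorted[5] = mission5$trans  (last char: 's')
  sorted[6] = n5$transmissio  (last char: 'o')
  sorted[7] = nsmission5$tra  (last char: 'a')
  sorted[8] = on5$transmissi  (last char: 'i')
  sorted[9] = ransmission5$t  (last char: 't')
  sorted[10] = sion5$transmis  (last char: 's')
  sorted[11] = smission5$tran  (last char: 'n')
  sorted[12] = ssion5$transmi  (last char: 'i')
  sorted[13] = transmission5$  (last char: '$')
Last column: 5nrsmsoaitsni$
Original string S is at sorted index 13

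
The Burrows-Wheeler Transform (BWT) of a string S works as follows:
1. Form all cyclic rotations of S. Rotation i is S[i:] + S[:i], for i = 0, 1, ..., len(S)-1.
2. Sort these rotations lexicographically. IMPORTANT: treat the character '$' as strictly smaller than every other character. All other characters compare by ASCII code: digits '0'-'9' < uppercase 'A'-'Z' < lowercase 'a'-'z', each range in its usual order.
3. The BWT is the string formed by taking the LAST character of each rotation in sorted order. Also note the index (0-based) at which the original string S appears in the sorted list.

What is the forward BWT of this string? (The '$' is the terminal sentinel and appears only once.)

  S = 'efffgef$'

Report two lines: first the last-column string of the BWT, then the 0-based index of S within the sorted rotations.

All 8 rotations (rotation i = S[i:]+S[:i]):
  rot[0] = efffgef$
  rot[1] = fffgef$e
  rot[2] = ffgef$ef
  rot[3] = fgef$eff
  rot[4] = gef$efff
  rot[5] = ef$efffg
  rot[6] = f$efffge
  rot[7] = $efffgef
Sorted (with $ < everything):
  sorted[0] = $efffgef  (last char: 'f')
  sorted[1] = ef$efffg  (last char: 'g')
  sorted[2] = efffgef$  (last char: '$')
  sorted[3] = f$efffge  (last char: 'e')
  sorted[4] = fffgef$e  (last char: 'e')
  sorted[5] = ffgef$ef  (last char: 'f')
  sorted[6] = fgef$eff  (last char: 'f')
  sorted[7] = gef$efff  (last char: 'f')
Last column: fg$eefff
Original string S is at sorted index 2

Answer: fg$eefff
2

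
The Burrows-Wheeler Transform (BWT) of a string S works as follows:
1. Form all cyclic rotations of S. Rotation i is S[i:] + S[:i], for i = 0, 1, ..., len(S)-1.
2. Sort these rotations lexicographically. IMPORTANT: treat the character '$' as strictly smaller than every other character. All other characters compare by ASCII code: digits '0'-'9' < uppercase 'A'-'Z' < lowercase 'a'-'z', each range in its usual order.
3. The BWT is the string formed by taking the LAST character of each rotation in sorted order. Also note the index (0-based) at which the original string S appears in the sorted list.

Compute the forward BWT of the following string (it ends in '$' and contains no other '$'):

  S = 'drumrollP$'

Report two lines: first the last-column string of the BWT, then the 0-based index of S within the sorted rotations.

All 10 rotations (rotation i = S[i:]+S[:i]):
  rot[0] = drumrollP$
  rot[1] = rumrollP$d
  rot[2] = umrollP$dr
  rot[3] = mrollP$dru
  rot[4] = rollP$drum
  rot[5] = ollP$drumr
  rot[6] = llP$drumro
  rot[7] = lP$drumrol
  rot[8] = P$drumroll
  rot[9] = $drumrollP
Sorted (with $ < everything):
  sorted[0] = $drumrollP  (last char: 'P')
  sorted[1] = P$drumroll  (last char: 'l')
  sorted[2] = drumrollP$  (last char: '$')
  sorted[3] = lP$drumrol  (last char: 'l')
  sorted[4] = llP$drumro  (last char: 'o')
  sorted[5] = mrollP$dru  (last char: 'u')
  sorted[6] = ollP$drumr  (last char: 'r')
  sorted[7] = rollP$drum  (last char: 'm')
  sorted[8] = rumrollP$d  (last char: 'd')
  sorted[9] = umrollP$dr  (last char: 'r')
Last column: Pl$lourmdr
Original string S is at sorted index 2

Answer: Pl$lourmdr
2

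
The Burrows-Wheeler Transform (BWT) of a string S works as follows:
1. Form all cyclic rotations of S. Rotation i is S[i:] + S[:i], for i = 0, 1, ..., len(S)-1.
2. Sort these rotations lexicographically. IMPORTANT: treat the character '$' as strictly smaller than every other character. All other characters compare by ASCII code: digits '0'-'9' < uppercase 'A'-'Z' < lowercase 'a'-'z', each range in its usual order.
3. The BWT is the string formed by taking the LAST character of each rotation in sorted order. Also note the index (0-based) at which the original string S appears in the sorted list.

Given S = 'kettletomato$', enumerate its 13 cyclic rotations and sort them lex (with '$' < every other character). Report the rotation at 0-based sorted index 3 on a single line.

Answer: ettletomato$k

Derivation:
All 13 rotations (rotation i = S[i:]+S[:i]):
  rot[0] = kettletomato$
  rot[1] = ettletomato$k
  rot[2] = ttletomato$ke
  rot[3] = tletomato$ket
  rot[4] = letomato$kett
  rot[5] = etomato$kettl
  rot[6] = tomato$kettle
  rot[7] = omato$kettlet
  rot[8] = mato$kettleto
  rot[9] = ato$kettletom
  rot[10] = to$kettletoma
  rot[11] = o$kettletomat
  rot[12] = $kettletomato
Sorted (with $ < everything):
  sorted[0] = $kettletomato
  sorted[1] = ato$kettletom
  sorted[2] = etomato$kettl
  sorted[3] = ettletomato$k
  sorted[4] = kettletomato$
  sorted[5] = letomato$kett
  sorted[6] = mato$kettleto
  sorted[7] = o$kettletomat
  sorted[8] = omato$kettlet
  sorted[9] = tletomato$ket
  sorted[10] = to$kettletoma
  sorted[11] = tomato$kettle
  sorted[12] = ttletomato$ke
sorted[3] = ettletomato$k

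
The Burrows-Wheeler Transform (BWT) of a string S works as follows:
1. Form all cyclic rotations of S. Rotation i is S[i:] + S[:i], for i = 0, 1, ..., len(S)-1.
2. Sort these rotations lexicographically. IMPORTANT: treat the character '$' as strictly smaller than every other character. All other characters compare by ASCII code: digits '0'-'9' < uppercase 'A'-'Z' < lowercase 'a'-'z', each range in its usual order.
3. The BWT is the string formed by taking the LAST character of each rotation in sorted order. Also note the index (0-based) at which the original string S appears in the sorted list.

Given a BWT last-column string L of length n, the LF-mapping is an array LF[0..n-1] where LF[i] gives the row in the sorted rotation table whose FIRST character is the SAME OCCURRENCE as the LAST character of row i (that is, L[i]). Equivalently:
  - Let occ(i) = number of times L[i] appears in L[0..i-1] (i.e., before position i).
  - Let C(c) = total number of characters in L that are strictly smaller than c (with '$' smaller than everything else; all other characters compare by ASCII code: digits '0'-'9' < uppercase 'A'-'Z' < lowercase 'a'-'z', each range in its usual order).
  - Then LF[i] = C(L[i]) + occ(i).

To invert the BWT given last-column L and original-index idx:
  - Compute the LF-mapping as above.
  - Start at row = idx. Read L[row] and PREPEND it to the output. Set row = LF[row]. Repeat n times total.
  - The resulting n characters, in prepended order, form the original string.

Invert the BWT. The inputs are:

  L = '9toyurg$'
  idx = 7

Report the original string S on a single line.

LF mapping: 1 5 3 7 6 4 2 0
Walk LF starting at row 7, prepending L[row]:
  step 1: row=7, L[7]='$', prepend. Next row=LF[7]=0
  step 2: row=0, L[0]='9', prepend. Next row=LF[0]=1
  step 3: row=1, L[1]='t', prepend. Next row=LF[1]=5
  step 4: row=5, L[5]='r', prepend. Next row=LF[5]=4
  step 5: row=4, L[4]='u', prepend. Next row=LF[4]=6
  step 6: row=6, L[6]='g', prepend. Next row=LF[6]=2
  step 7: row=2, L[2]='o', prepend. Next row=LF[2]=3
  step 8: row=3, L[3]='y', prepend. Next row=LF[3]=7
Reversed output: yogurt9$

Answer: yogurt9$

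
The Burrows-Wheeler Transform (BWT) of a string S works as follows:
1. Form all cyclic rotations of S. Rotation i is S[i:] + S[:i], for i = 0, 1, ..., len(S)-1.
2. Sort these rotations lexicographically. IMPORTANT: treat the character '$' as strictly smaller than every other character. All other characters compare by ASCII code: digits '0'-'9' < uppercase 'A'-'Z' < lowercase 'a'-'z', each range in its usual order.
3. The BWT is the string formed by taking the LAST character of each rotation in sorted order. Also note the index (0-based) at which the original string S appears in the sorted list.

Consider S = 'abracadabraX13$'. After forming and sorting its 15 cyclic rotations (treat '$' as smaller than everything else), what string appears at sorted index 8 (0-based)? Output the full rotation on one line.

Answer: adabraX13$abrac

Derivation:
All 15 rotations (rotation i = S[i:]+S[:i]):
  rot[0] = abracadabraX13$
  rot[1] = bracadabraX13$a
  rot[2] = racadabraX13$ab
  rot[3] = acadabraX13$abr
  rot[4] = cadabraX13$abra
  rot[5] = adabraX13$abrac
  rot[6] = dabraX13$abraca
  rot[7] = abraX13$abracad
  rot[8] = braX13$abracada
  rot[9] = raX13$abracadab
  rot[10] = aX13$abracadabr
  rot[11] = X13$abracadabra
  rot[12] = 13$abracadabraX
  rot[13] = 3$abracadabraX1
  rot[14] = $abracadabraX13
Sorted (with $ < everything):
  sorted[0] = $abracadabraX13
  sorted[1] = 13$abracadabraX
  sorted[2] = 3$abracadabraX1
  sorted[3] = X13$abracadabra
  sorted[4] = aX13$abracadabr
  sorted[5] = abraX13$abracad
  sorted[6] = abracadabraX13$
  sorted[7] = acadabraX13$abr
  sorted[8] = adabraX13$abrac
  sorted[9] = braX13$abracada
  sorted[10] = bracadabraX13$a
  sorted[11] = cadabraX13$abra
  sorted[12] = dabraX13$abraca
  sorted[13] = raX13$abracadab
  sorted[14] = racadabraX13$ab
sorted[8] = adabraX13$abrac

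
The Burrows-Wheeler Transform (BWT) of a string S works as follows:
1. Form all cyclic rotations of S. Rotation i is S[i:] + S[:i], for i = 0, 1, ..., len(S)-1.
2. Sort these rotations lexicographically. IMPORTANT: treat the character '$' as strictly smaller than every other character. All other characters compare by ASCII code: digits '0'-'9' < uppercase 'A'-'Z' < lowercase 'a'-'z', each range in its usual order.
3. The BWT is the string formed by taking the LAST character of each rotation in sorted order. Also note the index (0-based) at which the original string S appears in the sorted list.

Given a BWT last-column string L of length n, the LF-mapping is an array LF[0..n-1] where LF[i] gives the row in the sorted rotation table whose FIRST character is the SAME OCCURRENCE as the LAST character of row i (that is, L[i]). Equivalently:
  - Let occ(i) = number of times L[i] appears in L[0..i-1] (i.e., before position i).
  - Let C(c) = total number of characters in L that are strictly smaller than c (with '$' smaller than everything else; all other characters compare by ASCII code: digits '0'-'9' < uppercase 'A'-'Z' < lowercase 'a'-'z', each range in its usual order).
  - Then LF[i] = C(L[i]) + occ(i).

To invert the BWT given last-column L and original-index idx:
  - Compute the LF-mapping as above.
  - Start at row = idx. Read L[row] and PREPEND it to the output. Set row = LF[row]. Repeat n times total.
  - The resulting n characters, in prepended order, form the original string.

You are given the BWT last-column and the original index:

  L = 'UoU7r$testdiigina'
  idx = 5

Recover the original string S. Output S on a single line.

Answer: disintegratio7UU$

Derivation:
LF mapping: 2 12 3 1 13 0 15 6 14 16 5 8 9 7 10 11 4
Walk LF starting at row 5, prepending L[row]:
  step 1: row=5, L[5]='$', prepend. Next row=LF[5]=0
  step 2: row=0, L[0]='U', prepend. Next row=LF[0]=2
  step 3: row=2, L[2]='U', prepend. Next row=LF[2]=3
  step 4: row=3, L[3]='7', prepend. Next row=LF[3]=1
  step 5: row=1, L[1]='o', prepend. Next row=LF[1]=12
  step 6: row=12, L[12]='i', prepend. Next row=LF[12]=9
  step 7: row=9, L[9]='t', prepend. Next row=LF[9]=16
  step 8: row=16, L[16]='a', prepend. Next row=LF[16]=4
  step 9: row=4, L[4]='r', prepend. Next row=LF[4]=13
  step 10: row=13, L[13]='g', prepend. Next row=LF[13]=7
  step 11: row=7, L[7]='e', prepend. Next row=LF[7]=6
  step 12: row=6, L[6]='t', prepend. Next row=LF[6]=15
  step 13: row=15, L[15]='n', prepend. Next row=LF[15]=11
  step 14: row=11, L[11]='i', prepend. Next row=LF[11]=8
  step 15: row=8, L[8]='s', prepend. Next row=LF[8]=14
  step 16: row=14, L[14]='i', prepend. Next row=LF[14]=10
  step 17: row=10, L[10]='d', prepend. Next row=LF[10]=5
Reversed output: disintegratio7UU$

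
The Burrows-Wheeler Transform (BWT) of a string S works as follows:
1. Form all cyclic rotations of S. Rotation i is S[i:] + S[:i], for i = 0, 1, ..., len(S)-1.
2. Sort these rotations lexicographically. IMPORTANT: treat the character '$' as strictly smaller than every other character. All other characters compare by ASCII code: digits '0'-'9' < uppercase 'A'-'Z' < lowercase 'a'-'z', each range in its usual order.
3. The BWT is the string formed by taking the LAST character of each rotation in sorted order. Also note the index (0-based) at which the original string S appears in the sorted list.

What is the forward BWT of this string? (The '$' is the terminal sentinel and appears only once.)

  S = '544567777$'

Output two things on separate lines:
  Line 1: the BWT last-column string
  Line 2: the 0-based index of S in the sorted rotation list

All 10 rotations (rotation i = S[i:]+S[:i]):
  rot[0] = 544567777$
  rot[1] = 44567777$5
  rot[2] = 4567777$54
  rot[3] = 567777$544
  rot[4] = 67777$5445
  rot[5] = 7777$54456
  rot[6] = 777$544567
  rot[7] = 77$5445677
  rot[8] = 7$54456777
  rot[9] = $544567777
Sorted (with $ < everything):
  sorted[0] = $544567777  (last char: '7')
  sorted[1] = 44567777$5  (last char: '5')
  sorted[2] = 4567777$54  (last char: '4')
  sorted[3] = 544567777$  (last char: '$')
  sorted[4] = 567777$544  (last char: '4')
  sorted[5] = 67777$5445  (last char: '5')
  sorted[6] = 7$54456777  (last char: '7')
  sorted[7] = 77$5445677  (last char: '7')
  sorted[8] = 777$544567  (last char: '7')
  sorted[9] = 7777$54456  (last char: '6')
Last column: 754$457776
Original string S is at sorted index 3

Answer: 754$457776
3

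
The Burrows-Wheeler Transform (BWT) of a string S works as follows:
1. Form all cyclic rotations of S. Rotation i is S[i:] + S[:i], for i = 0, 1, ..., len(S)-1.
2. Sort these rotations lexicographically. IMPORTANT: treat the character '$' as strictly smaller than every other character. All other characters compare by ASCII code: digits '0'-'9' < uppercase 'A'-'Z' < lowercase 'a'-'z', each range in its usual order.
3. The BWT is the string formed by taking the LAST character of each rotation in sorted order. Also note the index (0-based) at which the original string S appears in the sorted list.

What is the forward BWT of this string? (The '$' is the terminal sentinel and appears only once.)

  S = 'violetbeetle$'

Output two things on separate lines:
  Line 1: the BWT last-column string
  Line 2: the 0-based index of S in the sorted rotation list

Answer: etlblevtoiee$
12

Derivation:
All 13 rotations (rotation i = S[i:]+S[:i]):
  rot[0] = violetbeetle$
  rot[1] = ioletbeetle$v
  rot[2] = oletbeetle$vi
  rot[3] = letbeetle$vio
  rot[4] = etbeetle$viol
  rot[5] = tbeetle$viole
  rot[6] = beetle$violet
  rot[7] = eetle$violetb
  rot[8] = etle$violetbe
  rot[9] = tle$violetbee
  rot[10] = le$violetbeet
  rot[11] = e$violetbeetl
  rot[12] = $violetbeetle
Sorted (with $ < everything):
  sorted[0] = $violetbeetle  (last char: 'e')
  sorted[1] = beetle$violet  (last char: 't')
  sorted[2] = e$violetbeetl  (last char: 'l')
  sorted[3] = eetle$violetb  (last char: 'b')
  sorted[4] = etbeetle$viol  (last char: 'l')
  sorted[5] = etle$violetbe  (last char: 'e')
  sorted[6] = ioletbeetle$v  (last char: 'v')
  sorted[7] = le$violetbeet  (last char: 't')
  sorted[8] = letbeetle$vio  (last char: 'o')
  sorted[9] = oletbeetle$vi  (last char: 'i')
  sorted[10] = tbeetle$viole  (last char: 'e')
  sorted[11] = tle$violetbee  (last char: 'e')
  sorted[12] = violetbeetle$  (last char: '$')
Last column: etlblevtoiee$
Original string S is at sorted index 12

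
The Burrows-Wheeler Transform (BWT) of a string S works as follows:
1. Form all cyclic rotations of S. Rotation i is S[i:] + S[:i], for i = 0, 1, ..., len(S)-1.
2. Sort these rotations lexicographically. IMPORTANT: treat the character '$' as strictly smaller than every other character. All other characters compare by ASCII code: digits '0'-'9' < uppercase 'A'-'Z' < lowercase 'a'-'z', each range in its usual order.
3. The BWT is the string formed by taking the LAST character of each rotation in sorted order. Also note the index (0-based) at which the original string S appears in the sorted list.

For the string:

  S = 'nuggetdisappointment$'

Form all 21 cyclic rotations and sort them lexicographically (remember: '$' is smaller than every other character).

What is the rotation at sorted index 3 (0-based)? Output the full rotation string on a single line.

All 21 rotations (rotation i = S[i:]+S[:i]):
  rot[0] = nuggetdisappointment$
  rot[1] = uggetdisappointment$n
  rot[2] = ggetdisappointment$nu
  rot[3] = getdisappointment$nug
  rot[4] = etdisappointment$nugg
  rot[5] = tdisappointment$nugge
  rot[6] = disappointment$nugget
  rot[7] = isappointment$nuggetd
  rot[8] = sappointment$nuggetdi
  rot[9] = appointment$nuggetdis
  rot[10] = ppointment$nuggetdisa
  rot[11] = pointment$nuggetdisap
  rot[12] = ointment$nuggetdisapp
  rot[13] = intment$nuggetdisappo
  rot[14] = ntment$nuggetdisappoi
  rot[15] = tment$nuggetdisappoin
  rot[16] = ment$nuggetdisappoint
  rot[17] = ent$nuggetdisappointm
  rot[18] = nt$nuggetdisappointme
  rot[19] = t$nuggetdisappointmen
  rot[20] = $nuggetdisappointment
Sorted (with $ < everything):
  sorted[0] = $nuggetdisappointment
  sorted[1] = appointment$nuggetdis
  sorted[2] = disappointment$nugget
  sorted[3] = ent$nuggetdisappointm
  sorted[4] = etdisappointment$nugg
  sorted[5] = getdisappointment$nug
  sorted[6] = ggetdisappointment$nu
  sorted[7] = intment$nuggetdisappo
  sorted[8] = isappointment$nuggetd
  sorted[9] = ment$nuggetdisappoint
  sorted[10] = nt$nuggetdisappointme
  sorted[11] = ntment$nuggetdisappoi
  sorted[12] = nuggetdisappointment$
  sorted[13] = ointment$nuggetdisapp
  sorted[14] = pointment$nuggetdisap
  sorted[15] = ppointment$nuggetdisa
  sorted[16] = sappointment$nuggetdi
  sorted[17] = t$nuggetdisappointmen
  sorted[18] = tdisappointment$nugge
  sorted[19] = tment$nuggetdisappoin
  sorted[20] = uggetdisappointment$n
sorted[3] = ent$nuggetdisappointm

Answer: ent$nuggetdisappointm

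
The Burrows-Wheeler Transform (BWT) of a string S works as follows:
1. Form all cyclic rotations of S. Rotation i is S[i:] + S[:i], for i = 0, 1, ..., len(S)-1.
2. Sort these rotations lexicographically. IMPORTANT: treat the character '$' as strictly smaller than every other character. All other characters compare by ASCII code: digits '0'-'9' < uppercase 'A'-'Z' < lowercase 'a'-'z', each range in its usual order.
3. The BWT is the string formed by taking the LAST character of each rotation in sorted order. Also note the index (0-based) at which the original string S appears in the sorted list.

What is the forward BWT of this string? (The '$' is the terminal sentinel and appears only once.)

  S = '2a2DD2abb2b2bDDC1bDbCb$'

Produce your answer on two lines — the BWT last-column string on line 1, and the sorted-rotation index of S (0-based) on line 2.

Answer: bCa$DbbDbDD2bb22Cb2D21a
3

Derivation:
All 23 rotations (rotation i = S[i:]+S[:i]):
  rot[0] = 2a2DD2abb2b2bDDC1bDbCb$
  rot[1] = a2DD2abb2b2bDDC1bDbCb$2
  rot[2] = 2DD2abb2b2bDDC1bDbCb$2a
  rot[3] = DD2abb2b2bDDC1bDbCb$2a2
  rot[4] = D2abb2b2bDDC1bDbCb$2a2D
  rot[5] = 2abb2b2bDDC1bDbCb$2a2DD
  rot[6] = abb2b2bDDC1bDbCb$2a2DD2
  rot[7] = bb2b2bDDC1bDbCb$2a2DD2a
  rot[8] = b2b2bDDC1bDbCb$2a2DD2ab
  rot[9] = 2b2bDDC1bDbCb$2a2DD2abb
  rot[10] = b2bDDC1bDbCb$2a2DD2abb2
  rot[11] = 2bDDC1bDbCb$2a2DD2abb2b
  rot[12] = bDDC1bDbCb$2a2DD2abb2b2
  rot[13] = DDC1bDbCb$2a2DD2abb2b2b
  rot[14] = DC1bDbCb$2a2DD2abb2b2bD
  rot[15] = C1bDbCb$2a2DD2abb2b2bDD
  rot[16] = 1bDbCb$2a2DD2abb2b2bDDC
  rot[17] = bDbCb$2a2DD2abb2b2bDDC1
  rot[18] = DbCb$2a2DD2abb2b2bDDC1b
  rot[19] = bCb$2a2DD2abb2b2bDDC1bD
  rot[20] = Cb$2a2DD2abb2b2bDDC1bDb
  rot[21] = b$2a2DD2abb2b2bDDC1bDbC
  rot[22] = $2a2DD2abb2b2bDDC1bDbCb
Sorted (with $ < everything):
  sorted[0] = $2a2DD2abb2b2bDDC1bDbCb  (last char: 'b')
  sorted[1] = 1bDbCb$2a2DD2abb2b2bDDC  (last char: 'C')
  sorted[2] = 2DD2abb2b2bDDC1bDbCb$2a  (last char: 'a')
  sorted[3] = 2a2DD2abb2b2bDDC1bDbCb$  (last char: '$')
  sorted[4] = 2abb2b2bDDC1bDbCb$2a2DD  (last char: 'D')
  sorted[5] = 2b2bDDC1bDbCb$2a2DD2abb  (last char: 'b')
  sorted[6] = 2bDDC1bDbCb$2a2DD2abb2b  (last char: 'b')
  sorted[7] = C1bDbCb$2a2DD2abb2b2bDD  (last char: 'D')
  sorted[8] = Cb$2a2DD2abb2b2bDDC1bDb  (last char: 'b')
  sorted[9] = D2abb2b2bDDC1bDbCb$2a2D  (last char: 'D')
  sorted[10] = DC1bDbCb$2a2DD2abb2b2bD  (last char: 'D')
  sorted[11] = DD2abb2b2bDDC1bDbCb$2a2  (last char: '2')
  sorted[12] = DDC1bDbCb$2a2DD2abb2b2b  (last char: 'b')
  sorted[13] = DbCb$2a2DD2abb2b2bDDC1b  (last char: 'b')
  sorted[14] = a2DD2abb2b2bDDC1bDbCb$2  (last char: '2')
  sorted[15] = abb2b2bDDC1bDbCb$2a2DD2  (last char: '2')
  sorted[16] = b$2a2DD2abb2b2bDDC1bDbC  (last char: 'C')
  sorted[17] = b2b2bDDC1bDbCb$2a2DD2ab  (last char: 'b')
  sorted[18] = b2bDDC1bDbCb$2a2DD2abb2  (last char: '2')
  sorted[19] = bCb$2a2DD2abb2b2bDDC1bD  (last char: 'D')
  sorted[20] = bDDC1bDbCb$2a2DD2abb2b2  (last char: '2')
  sorted[21] = bDbCb$2a2DD2abb2b2bDDC1  (last char: '1')
  sorted[22] = bb2b2bDDC1bDbCb$2a2DD2a  (last char: 'a')
Last column: bCa$DbbDbDD2bb22Cb2D21a
Original string S is at sorted index 3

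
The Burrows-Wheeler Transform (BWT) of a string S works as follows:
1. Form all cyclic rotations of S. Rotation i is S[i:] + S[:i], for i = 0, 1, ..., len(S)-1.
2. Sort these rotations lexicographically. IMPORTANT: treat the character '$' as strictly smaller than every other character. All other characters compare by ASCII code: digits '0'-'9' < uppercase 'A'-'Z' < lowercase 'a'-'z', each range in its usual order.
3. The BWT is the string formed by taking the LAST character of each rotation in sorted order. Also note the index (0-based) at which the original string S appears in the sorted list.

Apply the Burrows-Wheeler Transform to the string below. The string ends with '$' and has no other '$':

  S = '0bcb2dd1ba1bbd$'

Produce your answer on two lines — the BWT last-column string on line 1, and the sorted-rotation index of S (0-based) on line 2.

All 15 rotations (rotation i = S[i:]+S[:i]):
  rot[0] = 0bcb2dd1ba1bbd$
  rot[1] = bcb2dd1ba1bbd$0
  rot[2] = cb2dd1ba1bbd$0b
  rot[3] = b2dd1ba1bbd$0bc
  rot[4] = 2dd1ba1bbd$0bcb
  rot[5] = dd1ba1bbd$0bcb2
  rot[6] = d1ba1bbd$0bcb2d
  rot[7] = 1ba1bbd$0bcb2dd
  rot[8] = ba1bbd$0bcb2dd1
  rot[9] = a1bbd$0bcb2dd1b
  rot[10] = 1bbd$0bcb2dd1ba
  rot[11] = bbd$0bcb2dd1ba1
  rot[12] = bd$0bcb2dd1ba1b
  rot[13] = d$0bcb2dd1ba1bb
  rot[14] = $0bcb2dd1ba1bbd
Sorted (with $ < everything):
  sorted[0] = $0bcb2dd1ba1bbd  (last char: 'd')
  sorted[1] = 0bcb2dd1ba1bbd$  (last char: '$')
  sorted[2] = 1ba1bbd$0bcb2dd  (last char: 'd')
  sorted[3] = 1bbd$0bcb2dd1ba  (last char: 'a')
  sorted[4] = 2dd1ba1bbd$0bcb  (last char: 'b')
  sorted[5] = a1bbd$0bcb2dd1b  (last char: 'b')
  sorted[6] = b2dd1ba1bbd$0bc  (last char: 'c')
  sorted[7] = ba1bbd$0bcb2dd1  (last char: '1')
  sorted[8] = bbd$0bcb2dd1ba1  (last char: '1')
  sorted[9] = bcb2dd1ba1bbd$0  (last char: '0')
  sorted[10] = bd$0bcb2dd1ba1b  (last char: 'b')
  sorted[11] = cb2dd1ba1bbd$0b  (last char: 'b')
  sorted[12] = d$0bcb2dd1ba1bb  (last char: 'b')
  sorted[13] = d1ba1bbd$0bcb2d  (last char: 'd')
  sorted[14] = dd1ba1bbd$0bcb2  (last char: '2')
Last column: d$dabbc110bbbd2
Original string S is at sorted index 1

Answer: d$dabbc110bbbd2
1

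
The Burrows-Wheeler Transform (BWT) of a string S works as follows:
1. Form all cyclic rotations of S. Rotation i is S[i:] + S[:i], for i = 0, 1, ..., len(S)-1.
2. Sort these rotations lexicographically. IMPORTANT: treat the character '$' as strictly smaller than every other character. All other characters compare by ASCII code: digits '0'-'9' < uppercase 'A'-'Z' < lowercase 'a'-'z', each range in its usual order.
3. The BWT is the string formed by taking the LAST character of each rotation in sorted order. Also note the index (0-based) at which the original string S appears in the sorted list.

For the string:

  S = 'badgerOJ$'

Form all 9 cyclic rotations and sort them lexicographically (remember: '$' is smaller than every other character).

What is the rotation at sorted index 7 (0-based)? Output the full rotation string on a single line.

Answer: gerOJ$bad

Derivation:
All 9 rotations (rotation i = S[i:]+S[:i]):
  rot[0] = badgerOJ$
  rot[1] = adgerOJ$b
  rot[2] = dgerOJ$ba
  rot[3] = gerOJ$bad
  rot[4] = erOJ$badg
  rot[5] = rOJ$badge
  rot[6] = OJ$badger
  rot[7] = J$badgerO
  rot[8] = $badgerOJ
Sorted (with $ < everything):
  sorted[0] = $badgerOJ
  sorted[1] = J$badgerO
  sorted[2] = OJ$badger
  sorted[3] = adgerOJ$b
  sorted[4] = badgerOJ$
  sorted[5] = dgerOJ$ba
  sorted[6] = erOJ$badg
  sorted[7] = gerOJ$bad
  sorted[8] = rOJ$badge
sorted[7] = gerOJ$bad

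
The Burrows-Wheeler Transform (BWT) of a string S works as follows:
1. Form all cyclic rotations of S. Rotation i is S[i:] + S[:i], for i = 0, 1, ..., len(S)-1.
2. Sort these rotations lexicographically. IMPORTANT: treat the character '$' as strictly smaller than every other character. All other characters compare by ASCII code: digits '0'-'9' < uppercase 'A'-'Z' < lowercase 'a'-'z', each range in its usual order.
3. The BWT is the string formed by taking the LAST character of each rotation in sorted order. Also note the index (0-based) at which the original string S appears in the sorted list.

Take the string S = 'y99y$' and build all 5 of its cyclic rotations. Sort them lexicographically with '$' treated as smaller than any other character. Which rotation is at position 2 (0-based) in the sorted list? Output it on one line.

Answer: 9y$y9

Derivation:
All 5 rotations (rotation i = S[i:]+S[:i]):
  rot[0] = y99y$
  rot[1] = 99y$y
  rot[2] = 9y$y9
  rot[3] = y$y99
  rot[4] = $y99y
Sorted (with $ < everything):
  sorted[0] = $y99y
  sorted[1] = 99y$y
  sorted[2] = 9y$y9
  sorted[3] = y$y99
  sorted[4] = y99y$
sorted[2] = 9y$y9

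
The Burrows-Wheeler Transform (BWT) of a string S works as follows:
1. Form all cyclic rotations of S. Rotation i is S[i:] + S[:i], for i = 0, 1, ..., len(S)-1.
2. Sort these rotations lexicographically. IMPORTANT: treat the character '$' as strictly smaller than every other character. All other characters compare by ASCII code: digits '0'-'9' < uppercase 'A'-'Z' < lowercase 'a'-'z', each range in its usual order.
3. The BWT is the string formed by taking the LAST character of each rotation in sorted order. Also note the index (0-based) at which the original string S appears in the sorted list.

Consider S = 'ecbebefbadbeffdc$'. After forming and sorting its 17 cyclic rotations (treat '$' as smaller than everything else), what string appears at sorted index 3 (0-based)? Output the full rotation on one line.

Answer: bebefbadbeffdc$ec

Derivation:
All 17 rotations (rotation i = S[i:]+S[:i]):
  rot[0] = ecbebefbadbeffdc$
  rot[1] = cbebefbadbeffdc$e
  rot[2] = bebefbadbeffdc$ec
  rot[3] = ebefbadbeffdc$ecb
  rot[4] = befbadbeffdc$ecbe
  rot[5] = efbadbeffdc$ecbeb
  rot[6] = fbadbeffdc$ecbebe
  rot[7] = badbeffdc$ecbebef
  rot[8] = adbeffdc$ecbebefb
  rot[9] = dbeffdc$ecbebefba
  rot[10] = beffdc$ecbebefbad
  rot[11] = effdc$ecbebefbadb
  rot[12] = ffdc$ecbebefbadbe
  rot[13] = fdc$ecbebefbadbef
  rot[14] = dc$ecbebefbadbeff
  rot[15] = c$ecbebefbadbeffd
  rot[16] = $ecbebefbadbeffdc
Sorted (with $ < everything):
  sorted[0] = $ecbebefbadbeffdc
  sorted[1] = adbeffdc$ecbebefb
  sorted[2] = badbeffdc$ecbebef
  sorted[3] = bebefbadbeffdc$ec
  sorted[4] = befbadbeffdc$ecbe
  sorted[5] = beffdc$ecbebefbad
  sorted[6] = c$ecbebefbadbeffd
  sorted[7] = cbebefbadbeffdc$e
  sorted[8] = dbeffdc$ecbebefba
  sorted[9] = dc$ecbebefbadbeff
  sorted[10] = ebefbadbeffdc$ecb
  sorted[11] = ecbebefbadbeffdc$
  sorted[12] = efbadbeffdc$ecbeb
  sorted[13] = effdc$ecbebefbadb
  sorted[14] = fbadbeffdc$ecbebe
  sorted[15] = fdc$ecbebefbadbef
  sorted[16] = ffdc$ecbebefbadbe
sorted[3] = bebefbadbeffdc$ec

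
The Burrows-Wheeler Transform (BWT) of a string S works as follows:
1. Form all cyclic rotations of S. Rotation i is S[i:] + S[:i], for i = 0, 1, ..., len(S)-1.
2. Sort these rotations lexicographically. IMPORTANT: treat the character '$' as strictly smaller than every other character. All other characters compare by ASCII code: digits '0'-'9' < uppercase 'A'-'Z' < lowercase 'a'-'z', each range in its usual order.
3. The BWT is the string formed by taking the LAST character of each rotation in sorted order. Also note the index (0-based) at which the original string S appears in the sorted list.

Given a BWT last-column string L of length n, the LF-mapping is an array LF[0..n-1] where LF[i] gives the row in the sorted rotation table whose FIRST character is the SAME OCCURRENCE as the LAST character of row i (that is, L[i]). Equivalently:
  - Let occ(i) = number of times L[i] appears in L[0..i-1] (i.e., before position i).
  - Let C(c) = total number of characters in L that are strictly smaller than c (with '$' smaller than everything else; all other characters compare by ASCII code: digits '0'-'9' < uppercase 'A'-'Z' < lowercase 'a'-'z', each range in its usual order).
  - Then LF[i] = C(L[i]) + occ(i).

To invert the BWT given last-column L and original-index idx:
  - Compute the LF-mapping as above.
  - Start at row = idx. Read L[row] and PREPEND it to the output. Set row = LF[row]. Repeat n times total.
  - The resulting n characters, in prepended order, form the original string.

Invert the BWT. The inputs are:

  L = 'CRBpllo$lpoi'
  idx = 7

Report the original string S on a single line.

Answer: lollipopRBC$

Derivation:
LF mapping: 2 3 1 10 5 6 8 0 7 11 9 4
Walk LF starting at row 7, prepending L[row]:
  step 1: row=7, L[7]='$', prepend. Next row=LF[7]=0
  step 2: row=0, L[0]='C', prepend. Next row=LF[0]=2
  step 3: row=2, L[2]='B', prepend. Next row=LF[2]=1
  step 4: row=1, L[1]='R', prepend. Next row=LF[1]=3
  step 5: row=3, L[3]='p', prepend. Next row=LF[3]=10
  step 6: row=10, L[10]='o', prepend. Next row=LF[10]=9
  step 7: row=9, L[9]='p', prepend. Next row=LF[9]=11
  step 8: row=11, L[11]='i', prepend. Next row=LF[11]=4
  step 9: row=4, L[4]='l', prepend. Next row=LF[4]=5
  step 10: row=5, L[5]='l', prepend. Next row=LF[5]=6
  step 11: row=6, L[6]='o', prepend. Next row=LF[6]=8
  step 12: row=8, L[8]='l', prepend. Next row=LF[8]=7
Reversed output: lollipopRBC$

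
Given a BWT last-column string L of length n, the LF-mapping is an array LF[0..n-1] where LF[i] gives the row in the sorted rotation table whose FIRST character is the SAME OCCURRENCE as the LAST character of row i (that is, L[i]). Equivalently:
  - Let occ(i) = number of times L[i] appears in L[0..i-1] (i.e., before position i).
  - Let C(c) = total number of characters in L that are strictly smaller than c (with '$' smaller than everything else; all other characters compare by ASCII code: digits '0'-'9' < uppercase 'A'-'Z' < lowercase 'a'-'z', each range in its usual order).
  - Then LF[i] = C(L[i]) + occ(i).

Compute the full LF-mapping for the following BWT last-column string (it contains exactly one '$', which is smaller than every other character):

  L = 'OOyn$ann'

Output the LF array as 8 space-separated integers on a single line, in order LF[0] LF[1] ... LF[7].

Char counts: '$':1, 'O':2, 'a':1, 'n':3, 'y':1
C (first-col start): C('$')=0, C('O')=1, C('a')=3, C('n')=4, C('y')=7
L[0]='O': occ=0, LF[0]=C('O')+0=1+0=1
L[1]='O': occ=1, LF[1]=C('O')+1=1+1=2
L[2]='y': occ=0, LF[2]=C('y')+0=7+0=7
L[3]='n': occ=0, LF[3]=C('n')+0=4+0=4
L[4]='$': occ=0, LF[4]=C('$')+0=0+0=0
L[5]='a': occ=0, LF[5]=C('a')+0=3+0=3
L[6]='n': occ=1, LF[6]=C('n')+1=4+1=5
L[7]='n': occ=2, LF[7]=C('n')+2=4+2=6

Answer: 1 2 7 4 0 3 5 6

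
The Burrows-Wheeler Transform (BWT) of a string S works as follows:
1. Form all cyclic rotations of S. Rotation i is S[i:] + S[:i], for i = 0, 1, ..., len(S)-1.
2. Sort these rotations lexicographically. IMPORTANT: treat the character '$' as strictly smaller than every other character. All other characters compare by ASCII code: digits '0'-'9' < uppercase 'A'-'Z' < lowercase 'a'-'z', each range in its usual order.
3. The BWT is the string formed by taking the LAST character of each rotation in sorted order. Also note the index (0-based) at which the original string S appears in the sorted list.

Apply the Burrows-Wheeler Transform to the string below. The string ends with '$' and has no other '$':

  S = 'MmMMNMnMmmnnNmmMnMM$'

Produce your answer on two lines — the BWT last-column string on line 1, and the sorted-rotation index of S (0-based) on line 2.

Answer: MMnmM$nmNMnMmNMmMMnm
5

Derivation:
All 20 rotations (rotation i = S[i:]+S[:i]):
  rot[0] = MmMMNMnMmmnnNmmMnMM$
  rot[1] = mMMNMnMmmnnNmmMnMM$M
  rot[2] = MMNMnMmmnnNmmMnMM$Mm
  rot[3] = MNMnMmmnnNmmMnMM$MmM
  rot[4] = NMnMmmnnNmmMnMM$MmMM
  rot[5] = MnMmmnnNmmMnMM$MmMMN
  rot[6] = nMmmnnNmmMnMM$MmMMNM
  rot[7] = MmmnnNmmMnMM$MmMMNMn
  rot[8] = mmnnNmmMnMM$MmMMNMnM
  rot[9] = mnnNmmMnMM$MmMMNMnMm
  rot[10] = nnNmmMnMM$MmMMNMnMmm
  rot[11] = nNmmMnMM$MmMMNMnMmmn
  rot[12] = NmmMnMM$MmMMNMnMmmnn
  rot[13] = mmMnMM$MmMMNMnMmmnnN
  rot[14] = mMnMM$MmMMNMnMmmnnNm
  rot[15] = MnMM$MmMMNMnMmmnnNmm
  rot[16] = nMM$MmMMNMnMmmnnNmmM
  rot[17] = MM$MmMMNMnMmmnnNmmMn
  rot[18] = M$MmMMNMnMmmnnNmmMnM
  rot[19] = $MmMMNMnMmmnnNmmMnMM
Sorted (with $ < everything):
  sorted[0] = $MmMMNMnMmmnnNmmMnMM  (last char: 'M')
  sorted[1] = M$MmMMNMnMmmnnNmmMnM  (last char: 'M')
  sorted[2] = MM$MmMMNMnMmmnnNmmMn  (last char: 'n')
  sorted[3] = MMNMnMmmnnNmmMnMM$Mm  (last char: 'm')
  sorted[4] = MNMnMmmnnNmmMnMM$MmM  (last char: 'M')
  sorted[5] = MmMMNMnMmmnnNmmMnMM$  (last char: '$')
  sorted[6] = MmmnnNmmMnMM$MmMMNMn  (last char: 'n')
  sorted[7] = MnMM$MmMMNMnMmmnnNmm  (last char: 'm')
  sorted[8] = MnMmmnnNmmMnMM$MmMMN  (last char: 'N')
  sorted[9] = NMnMmmnnNmmMnMM$MmMM  (last char: 'M')
  sorted[10] = NmmMnMM$MmMMNMnMmmnn  (last char: 'n')
  sorted[11] = mMMNMnMmmnnNmmMnMM$M  (last char: 'M')
  sorted[12] = mMnMM$MmMMNMnMmmnnNm  (last char: 'm')
  sorted[13] = mmMnMM$MmMMNMnMmmnnN  (last char: 'N')
  sorted[14] = mmnnNmmMnMM$MmMMNMnM  (last char: 'M')
  sorted[15] = mnnNmmMnMM$MmMMNMnMm  (last char: 'm')
  sorted[16] = nMM$MmMMNMnMmmnnNmmM  (last char: 'M')
  sorted[17] = nMmmnnNmmMnMM$MmMMNM  (last char: 'M')
  sorted[18] = nNmmMnMM$MmMMNMnMmmn  (last char: 'n')
  sorted[19] = nnNmmMnMM$MmMMNMnMmm  (last char: 'm')
Last column: MMnmM$nmNMnMmNMmMMnm
Original string S is at sorted index 5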